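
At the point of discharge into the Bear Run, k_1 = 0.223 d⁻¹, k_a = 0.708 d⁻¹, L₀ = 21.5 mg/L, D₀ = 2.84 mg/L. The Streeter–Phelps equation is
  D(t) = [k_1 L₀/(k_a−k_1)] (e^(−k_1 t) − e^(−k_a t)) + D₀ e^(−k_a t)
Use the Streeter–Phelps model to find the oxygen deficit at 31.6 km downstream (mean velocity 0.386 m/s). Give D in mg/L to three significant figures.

D ≈ 4.40 mg/L

Travel time t = x/v = 31.6 km / (0.386 m/s) = 31600 m / 0.386 m/s = 81870 s = 0.9475 d.
k_1 L₀/(k_a−k_1) = 0.223×21.5/(0.708−0.223) = 4.795/0.4850 = 9.886 mg/L.
e^(−k_1 t) = e^(−0.223×0.9475) = 0.8095; e^(−k_a t) = e^(−0.708×0.9475) = 0.5113.
D = 9.886 × (0.8095 − 0.5113) + 2.84 × 0.5113 = 2.948 + 1.452 = 4.400 mg/L.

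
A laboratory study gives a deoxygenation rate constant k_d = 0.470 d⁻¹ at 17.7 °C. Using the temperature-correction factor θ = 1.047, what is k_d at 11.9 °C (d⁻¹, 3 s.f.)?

k_d(T₂) = k_d(T₁) · θ^(T₂−T₁) = 0.470 × 1.047^(11.9−17.7)
= 0.470 × 1.047^-5.80 = 0.470 × 0.7661 = 0.3601 d⁻¹.

k_d ≈ 0.360 d⁻¹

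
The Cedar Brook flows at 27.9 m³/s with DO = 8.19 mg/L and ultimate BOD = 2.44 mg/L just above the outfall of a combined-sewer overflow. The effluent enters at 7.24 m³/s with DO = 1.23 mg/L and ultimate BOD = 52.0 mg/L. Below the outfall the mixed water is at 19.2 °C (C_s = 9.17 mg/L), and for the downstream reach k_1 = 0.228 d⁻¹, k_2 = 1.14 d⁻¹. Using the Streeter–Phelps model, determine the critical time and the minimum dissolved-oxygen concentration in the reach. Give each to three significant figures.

Mixed DO = (27.9×8.19 + 7.24×1.23)/(27.9+7.24) = 237.4/35.14 = 6.756 mg/L.
Mixed L₀ = (27.9×2.44 + 7.24×52.0)/(35.14) = 444.6/35.14 = 12.65 mg/L.
Initial deficit D₀ = C_s − DO₀ = 9.17 − 6.756 = 2.414 mg/L.
t_c = (1/0.9120) ln[(1.14/0.228)(1 − 2.414×0.9120/(0.228×12.65))] = 1.096 × ln(1.184) = 0.1849 d.
D_c = (0.228/1.14) × 12.65 × e^(−0.228×0.1849) = 0.2000 × 12.65 × 0.9587 = 2.426 mg/L.
Minimum DO = 9.17 − 2.426 = 6.744 mg/L.

t_c ≈ 0.185 d; minimum DO ≈ 6.74 mg/L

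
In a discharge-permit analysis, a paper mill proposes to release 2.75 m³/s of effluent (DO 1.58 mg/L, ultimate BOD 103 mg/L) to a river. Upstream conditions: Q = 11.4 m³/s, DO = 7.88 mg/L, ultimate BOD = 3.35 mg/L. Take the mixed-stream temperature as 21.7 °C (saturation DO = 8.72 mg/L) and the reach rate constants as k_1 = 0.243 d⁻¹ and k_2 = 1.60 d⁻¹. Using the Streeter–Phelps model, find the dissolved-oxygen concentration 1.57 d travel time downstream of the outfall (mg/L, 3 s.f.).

DO ≈ 6.10 mg/L

Mixed DO = (11.4×7.88 + 2.75×1.58)/(11.4+2.75) = 94.18/14.15 = 6.656 mg/L.
Mixed L₀ = (11.4×3.35 + 2.75×103)/(14.15) = 321.4/14.15 = 22.72 mg/L.
Initial deficit D₀ = C_s − DO₀ = 8.72 − 6.656 = 2.064 mg/L.
D(1.57) = [0.243×22.72/(1.60−0.243)](e^(−0.243×1.57) − e^(−1.60×1.57)) + 2.064 e^(−1.60×1.57)
= 4.068 × (0.6828 − 0.08111) + 2.064 × 0.08111 = 2.615 mg/L.
DO = 8.72 − 2.615 = 6.105 mg/L.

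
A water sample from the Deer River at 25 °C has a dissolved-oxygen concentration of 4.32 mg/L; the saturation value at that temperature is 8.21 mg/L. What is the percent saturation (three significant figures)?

% saturation = C/C_s × 100 = 4.32/8.21 × 100 = 52.6 %.

52.6 % saturation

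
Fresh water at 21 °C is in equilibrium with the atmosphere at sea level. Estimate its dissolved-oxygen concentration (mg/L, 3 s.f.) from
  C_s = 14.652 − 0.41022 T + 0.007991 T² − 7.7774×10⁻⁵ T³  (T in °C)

C_s = 14.652 − 0.41022×21 + 0.007991×21² − 7.7774×10⁻⁵×21³ = 8.841 mg/L.

C_s ≈ 8.84 mg/L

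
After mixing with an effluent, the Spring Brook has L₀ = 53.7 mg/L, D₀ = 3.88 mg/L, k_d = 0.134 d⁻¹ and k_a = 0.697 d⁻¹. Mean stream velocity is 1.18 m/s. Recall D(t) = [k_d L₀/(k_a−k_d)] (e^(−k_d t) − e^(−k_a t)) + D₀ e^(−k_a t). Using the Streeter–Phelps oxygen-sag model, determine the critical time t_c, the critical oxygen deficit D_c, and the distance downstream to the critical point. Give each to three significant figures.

t_c = [1/(k_a−k_d)] ln[(k_a/k_d)(1 − D₀(k_a−k_d)/(k_d L₀))]
= [1/(0.697−0.134)] ln[(0.697/0.134)(1 − 3.88×0.5630/(0.134×53.7))]
= (1/0.5630) ln[5.201 × 0.6964] = 1.776 × ln(3.622) = 1.776 × 1.287 = 2.286 d.
L(t_c) = L₀ e^(−k_d t_c) = 53.7 × 0.7361 = 39.53 mg/L, and at the critical point k_a D_c = k_d L, so D_c = (0.134/0.697) × 39.53 = 7.600 mg/L.
x_c = v t_c = 1.18 m/s × 2.286 d × 86400 s/d = 233100 m ≈ 233 km.

t_c ≈ 2.29 d; D_c ≈ 7.60 mg/L; x_c ≈ 233 km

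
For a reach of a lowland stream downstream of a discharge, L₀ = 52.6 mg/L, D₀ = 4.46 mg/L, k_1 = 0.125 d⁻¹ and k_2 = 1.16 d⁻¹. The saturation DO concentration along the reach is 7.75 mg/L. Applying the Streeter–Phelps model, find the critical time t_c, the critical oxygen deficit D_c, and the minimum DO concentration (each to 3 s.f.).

t_c = [1/(k_2−k_1)] ln[(k_2/k_1)(1 − D₀(k_2−k_1)/(k_1 L₀))]
= [1/(1.16−0.125)] ln[(1.16/0.125)(1 − 4.46×1.035/(0.125×52.6))]
= (1/1.035) ln[9.280 × 0.2979] = 0.9662 × ln(2.765) = 0.9662 × 1.017 = 0.9826 d.
D_c = (k_1/k_2) L₀ e^(−k_1 t_c) = (0.125/1.16) × 52.6 × e^(−0.125×0.9826) = 0.1078 × 52.6 × 0.8844 = 5.013 mg/L.
Minimum DO = C_s − D_c = 7.75 − 5.013 = 2.737 mg/L.

t_c ≈ 0.983 d; D_c ≈ 5.01 mg/L; min DO ≈ 2.74 mg/L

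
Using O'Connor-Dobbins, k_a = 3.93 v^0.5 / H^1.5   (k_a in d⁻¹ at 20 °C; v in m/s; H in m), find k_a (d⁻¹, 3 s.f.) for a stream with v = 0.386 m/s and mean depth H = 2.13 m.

k_a ≈ 0.785 d⁻¹

k_a = 3.93 × 0.386^0.5 / 2.13^1.5 = 3.93 × 0.6213 / 3.109 = 0.7854 d⁻¹.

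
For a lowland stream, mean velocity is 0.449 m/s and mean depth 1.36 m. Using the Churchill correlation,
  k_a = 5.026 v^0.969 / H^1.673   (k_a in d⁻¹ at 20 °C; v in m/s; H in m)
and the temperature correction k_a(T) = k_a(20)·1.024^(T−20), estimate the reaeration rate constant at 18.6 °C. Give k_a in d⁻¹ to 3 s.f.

k_a ≈ 1.34 d⁻¹

k_a(20) = 5.026 × 0.449^0.969 / 1.36^1.673 = 5.026 × 0.4603 / 1.673 = 1.383 d⁻¹.
k_a(18.6) = 1.383 × 1.024^(18.6−20) = 1.383 × 0.9673 = 1.338 d⁻¹.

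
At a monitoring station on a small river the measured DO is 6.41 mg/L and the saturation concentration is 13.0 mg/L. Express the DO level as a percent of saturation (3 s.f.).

49.3 % saturation

% saturation = C/C_s × 100 = 6.41/13.0 × 100 = 49.3 %.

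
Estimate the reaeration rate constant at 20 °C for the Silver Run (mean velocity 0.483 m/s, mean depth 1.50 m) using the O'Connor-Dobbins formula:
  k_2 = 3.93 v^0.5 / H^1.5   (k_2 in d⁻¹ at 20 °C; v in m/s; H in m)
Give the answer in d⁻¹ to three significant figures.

k_2 = 3.93 × 0.483^0.5 / 1.50^1.5 = 3.93 × 0.6950 / 1.837 = 1.487 d⁻¹.

k_2 ≈ 1.49 d⁻¹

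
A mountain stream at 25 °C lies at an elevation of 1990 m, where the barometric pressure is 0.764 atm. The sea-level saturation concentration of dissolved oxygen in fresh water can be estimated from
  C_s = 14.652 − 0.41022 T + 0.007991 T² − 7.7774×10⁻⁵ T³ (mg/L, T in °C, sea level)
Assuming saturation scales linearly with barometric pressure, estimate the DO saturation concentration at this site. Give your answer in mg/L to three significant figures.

At sea level: C_s = 14.652 − 0.41022×25 + 0.007991×25² − 7.7774×10⁻⁵×25³ = 8.176 mg/L.
Pressure correction: C_s' = 8.176 × 0.764 = 6.246 mg/L.

C_s ≈ 6.25 mg/L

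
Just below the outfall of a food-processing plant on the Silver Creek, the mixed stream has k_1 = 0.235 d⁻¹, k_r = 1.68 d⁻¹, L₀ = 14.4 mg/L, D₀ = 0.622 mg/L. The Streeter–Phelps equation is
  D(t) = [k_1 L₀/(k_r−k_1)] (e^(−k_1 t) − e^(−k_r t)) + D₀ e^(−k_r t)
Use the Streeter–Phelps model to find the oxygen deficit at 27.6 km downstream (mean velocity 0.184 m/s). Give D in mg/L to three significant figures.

Travel time t = x/v = 27.6 km / (0.184 m/s) = 27600 m / 0.184 m/s = 150000 s = 1.736 d.
k_1 L₀/(k_r−k_1) = 0.235×14.4/(1.68−0.235) = 3.384/1.445 = 2.342 mg/L.
e^(−k_1 t) = e^(−0.235×1.736) = 0.6650; e^(−k_r t) = e^(−1.68×1.736) = 0.05411.
D = 2.342 × (0.6650 − 0.05411) + 0.622 × 0.05411 = 1.431 + 0.03366 = 1.464 mg/L.

D ≈ 1.46 mg/L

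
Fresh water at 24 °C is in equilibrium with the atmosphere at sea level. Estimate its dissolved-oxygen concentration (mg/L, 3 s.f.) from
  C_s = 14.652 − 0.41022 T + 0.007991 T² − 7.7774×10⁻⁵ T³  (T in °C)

C_s = 14.652 − 0.41022×24 + 0.007991×24² − 7.7774×10⁻⁵×24³ = 8.334 mg/L.

C_s ≈ 8.33 mg/L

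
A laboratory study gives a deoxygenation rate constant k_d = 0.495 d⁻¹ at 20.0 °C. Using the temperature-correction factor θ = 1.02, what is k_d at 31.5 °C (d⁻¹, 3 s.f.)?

k_d ≈ 0.622 d⁻¹

k_d(T₂) = k_d(T₁) · θ^(T₂−T₁) = 0.495 × 1.02^(31.5−20.0)
= 0.495 × 1.02^11.5 = 0.495 × 1.256 = 0.6216 d⁻¹.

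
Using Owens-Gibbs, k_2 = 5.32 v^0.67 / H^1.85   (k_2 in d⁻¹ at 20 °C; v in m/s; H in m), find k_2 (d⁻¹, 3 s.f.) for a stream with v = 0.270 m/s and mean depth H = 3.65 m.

k_2 = 5.32 × 0.270^0.67 / 3.65^1.85 = 5.32 × 0.4159 / 10.97 = 0.2017 d⁻¹.

k_2 ≈ 0.202 d⁻¹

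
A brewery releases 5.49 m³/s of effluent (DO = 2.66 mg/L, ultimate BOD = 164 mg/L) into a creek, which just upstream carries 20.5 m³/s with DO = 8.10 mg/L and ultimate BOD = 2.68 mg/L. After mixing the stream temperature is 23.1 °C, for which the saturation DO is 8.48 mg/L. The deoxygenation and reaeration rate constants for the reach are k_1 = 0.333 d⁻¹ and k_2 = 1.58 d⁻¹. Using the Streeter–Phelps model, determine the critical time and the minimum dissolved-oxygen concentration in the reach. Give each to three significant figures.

Mixed DO = (20.5×8.10 + 5.49×2.66)/(20.5+5.49) = 180.7/25.99 = 6.951 mg/L.
Mixed L₀ = (20.5×2.68 + 5.49×164)/(25.99) = 955.3/25.99 = 36.76 mg/L.
Initial deficit D₀ = C_s − DO₀ = 8.48 − 6.951 = 1.529 mg/L.
t_c = (1/1.247) ln[(1.58/0.333)(1 − 1.529×1.247/(0.333×36.76))] = 0.8019 × ln(4.006) = 1.113 d.
D_c = (0.333/1.58) × 36.76 × e^(−0.333×1.113) = 0.2108 × 36.76 × 0.6903 = 5.348 mg/L.
Minimum DO = 8.48 − 5.348 = 3.132 mg/L.

t_c ≈ 1.11 d; minimum DO ≈ 3.13 mg/L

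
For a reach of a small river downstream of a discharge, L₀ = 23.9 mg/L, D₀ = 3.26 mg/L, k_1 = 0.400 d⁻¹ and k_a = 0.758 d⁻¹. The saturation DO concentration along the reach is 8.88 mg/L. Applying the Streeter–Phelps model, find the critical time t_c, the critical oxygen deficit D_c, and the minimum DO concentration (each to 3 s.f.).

t_c ≈ 1.42 d; D_c ≈ 7.14 mg/L; min DO ≈ 1.74 mg/L

With k_a/k_1 = 1.895 and 1 − D₀(k_a−k_1)/(k_1 L₀) = 0.8779,
t_c = ln(1.895 × 0.8779) / (0.758 − 0.400) = ln(1.664) / 0.3580 = 0.5090/0.3580 = 1.422 d.
D_c = (k_1/k_a) L₀ e^(−k_1 t_c) = (0.400/0.758) × 23.9 × e^(−0.400×1.422) = 0.5277 × 23.9 × 0.5662 = 7.141 mg/L.
Minimum DO = C_s − D_c = 8.88 − 7.141 = 1.739 mg/L.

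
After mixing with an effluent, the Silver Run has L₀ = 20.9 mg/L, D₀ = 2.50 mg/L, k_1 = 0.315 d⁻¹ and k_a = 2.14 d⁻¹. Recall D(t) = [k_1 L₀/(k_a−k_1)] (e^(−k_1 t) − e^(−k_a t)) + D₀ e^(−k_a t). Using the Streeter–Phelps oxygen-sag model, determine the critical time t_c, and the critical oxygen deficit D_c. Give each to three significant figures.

With k_a/k_1 = 6.794 and 1 − D₀(k_a−k_1)/(k_1 L₀) = 0.3070,
t_c = ln(6.794 × 0.3070) / (2.14 − 0.315) = ln(2.086) / 1.825 = 0.7350/1.825 = 0.4027 d.
D_c = (k_1/k_a) L₀ e^(−k_1 t_c) = (0.315/2.14) × 20.9 × e^(−0.315×0.4027) = 0.1472 × 20.9 × 0.8809 = 2.710 mg/L.

t_c ≈ 0.403 d; D_c ≈ 2.71 mg/L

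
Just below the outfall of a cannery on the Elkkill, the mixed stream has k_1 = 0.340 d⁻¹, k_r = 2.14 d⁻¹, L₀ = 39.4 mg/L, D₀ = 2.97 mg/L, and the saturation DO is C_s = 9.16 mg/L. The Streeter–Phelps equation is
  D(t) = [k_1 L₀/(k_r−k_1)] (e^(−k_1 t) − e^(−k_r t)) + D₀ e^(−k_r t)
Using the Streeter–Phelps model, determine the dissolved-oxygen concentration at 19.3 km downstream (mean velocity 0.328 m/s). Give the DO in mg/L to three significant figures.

Travel time t = x/v = 19.3 km / (0.328 m/s) = 19300 m / 0.328 m/s = 58840 s = 0.6810 d.
k_1 L₀/(k_r−k_1) = 0.340×39.4/(2.14−0.340) = 13.40/1.800 = 7.442 mg/L.
e^(−k_1 t) = e^(−0.340×0.6810) = 0.7933; e^(−k_r t) = e^(−2.14×0.6810) = 0.2328.
D = 7.442 × (0.7933 − 0.2328) + 2.97 × 0.2328 = 4.171 + 0.6915 = 4.863 mg/L.
DO = C_s − D = 9.16 − 4.863 = 4.297 mg/L.

DO ≈ 4.30 mg/L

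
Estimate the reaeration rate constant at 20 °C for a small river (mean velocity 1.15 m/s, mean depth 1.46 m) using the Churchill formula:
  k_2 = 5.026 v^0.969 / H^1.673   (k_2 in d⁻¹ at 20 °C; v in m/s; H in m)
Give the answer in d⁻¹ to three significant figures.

k_2 ≈ 3.06 d⁻¹

k_2 = 5.026 × 1.15^0.969 / 1.46^1.673 = 5.026 × 1.145 / 1.883 = 3.055 d⁻¹.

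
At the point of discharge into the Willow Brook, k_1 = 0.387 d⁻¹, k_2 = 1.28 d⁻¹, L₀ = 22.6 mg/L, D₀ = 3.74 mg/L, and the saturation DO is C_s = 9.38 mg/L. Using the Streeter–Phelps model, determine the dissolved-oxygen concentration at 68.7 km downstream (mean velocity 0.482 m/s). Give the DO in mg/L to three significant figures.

DO ≈ 4.94 mg/L

Travel time t = x/v = 68.7 km / (0.482 m/s) = 68700 m / 0.482 m/s = 142500 s = 1.650 d.
k_1 L₀/(k_2−k_1) = 0.387×22.6/(1.28−0.387) = 8.746/0.8930 = 9.794 mg/L.
e^(−k_1 t) = e^(−0.387×1.650) = 0.5281; e^(−k_2 t) = e^(−1.28×1.650) = 0.1210.
D = 9.794 × (0.5281 − 0.1210) + 3.74 × 0.1210 = 3.987 + 0.4527 = 4.440 mg/L.
DO = C_s − D = 9.38 − 4.440 = 4.940 mg/L.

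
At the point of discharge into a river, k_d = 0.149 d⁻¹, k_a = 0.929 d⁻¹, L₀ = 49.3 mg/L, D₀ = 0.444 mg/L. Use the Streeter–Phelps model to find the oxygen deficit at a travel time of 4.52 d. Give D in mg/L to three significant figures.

D ≈ 4.67 mg/L

k_d L₀/(k_a−k_d) = 0.149×49.3/(0.929−0.149) = 7.346/0.7800 = 9.418 mg/L.
e^(−k_d t) = e^(−0.149×4.520) = 0.5099; e^(−k_a t) = e^(−0.929×4.520) = 0.01501.
D = 9.418 × (0.5099 − 0.01501) + 0.444 × 0.01501 = 4.661 + 0.006664 = 4.668 mg/L.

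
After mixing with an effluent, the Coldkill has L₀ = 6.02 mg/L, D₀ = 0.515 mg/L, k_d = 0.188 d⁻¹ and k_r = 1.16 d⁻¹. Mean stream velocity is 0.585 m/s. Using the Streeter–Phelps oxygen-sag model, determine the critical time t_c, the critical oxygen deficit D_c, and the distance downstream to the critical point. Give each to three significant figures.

At the critical point dD/dt = 0, so k_d L₀ e^(−k_d t) = k_r D. Substituting D(t) from the Streeter–Phelps equation and solving for t gives
t_c = ln[(k_r/k_d)(1 − D₀(k_r−k_d)/(k_d L₀))] / (k_r−k_d).
Here k_r−k_d = 0.9720 d⁻¹ and 1 − D₀(k_r−k_d)/(k_d L₀) = 1 − 0.515×0.9720/(0.188×6.02) = 0.5577, so
t_c = ln(6.170 × 0.5577) / 0.9720 = 1.236 / 0.9720 = 1.271 d.
D_c = (k_d/k_r) L₀ e^(−k_d t_c) = (0.188/1.16) × 6.02 × e^(−0.188×1.271) = 0.1621 × 6.02 × 0.7874 = 0.7682 mg/L.
x_c = v t_c = 0.585 m/s × 1.271 d × 86400 s/d = 64260 m ≈ 64.3 km.

t_c ≈ 1.27 d; D_c ≈ 0.768 mg/L; x_c ≈ 64.3 km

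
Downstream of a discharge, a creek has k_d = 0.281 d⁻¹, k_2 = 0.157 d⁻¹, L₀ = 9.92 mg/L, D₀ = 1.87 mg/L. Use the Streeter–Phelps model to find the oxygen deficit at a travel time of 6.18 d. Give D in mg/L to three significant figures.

k_d L₀/(k_2−k_d) = 0.281×9.92/(0.157−0.281) = 2.788/-0.1240 = -22.48 mg/L.
e^(−k_d t) = e^(−0.281×6.180) = 0.1761; e^(−k_2 t) = e^(−0.157×6.180) = 0.3790.
D = -22.48 × (0.1761 − 0.3790) + 1.87 × 0.3790 = 4.560 + 0.7087 = 5.269 mg/L.

D ≈ 5.27 mg/L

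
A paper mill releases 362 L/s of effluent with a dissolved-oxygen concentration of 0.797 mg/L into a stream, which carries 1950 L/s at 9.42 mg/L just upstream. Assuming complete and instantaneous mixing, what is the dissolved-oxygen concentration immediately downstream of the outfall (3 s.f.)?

8.07 mg/L

Flow-weighted mixing: C = (Q_r C_r + Q_w C_w)/(Q_r + Q_w)
= (1950×9.42 + 362×0.797)/(1950 + 362) = 18660/2312 = 8.070 mg/L.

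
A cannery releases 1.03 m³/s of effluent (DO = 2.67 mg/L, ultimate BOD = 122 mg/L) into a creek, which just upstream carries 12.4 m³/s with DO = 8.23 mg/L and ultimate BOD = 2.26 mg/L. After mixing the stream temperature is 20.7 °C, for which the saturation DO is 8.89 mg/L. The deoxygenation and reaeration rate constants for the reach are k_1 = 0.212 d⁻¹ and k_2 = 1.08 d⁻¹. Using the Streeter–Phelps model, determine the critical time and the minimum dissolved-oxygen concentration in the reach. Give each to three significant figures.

Mixed DO = (12.4×8.23 + 1.03×2.67)/(12.4+1.03) = 104.8/13.43 = 7.804 mg/L.
Mixed L₀ = (12.4×2.26 + 1.03×122)/(13.43) = 153.7/13.43 = 11.44 mg/L.
Initial deficit D₀ = C_s − DO₀ = 8.89 − 7.804 = 1.086 mg/L.
t_c = (1/0.8680) ln[(1.08/0.212)(1 − 1.086×0.8680/(0.212×11.44))] = 1.152 × ln(3.114) = 1.309 d.
D_c = (0.212/1.08) × 11.44 × e^(−0.212×1.309) = 0.1963 × 11.44 × 0.7577 = 1.702 mg/L.
Minimum DO = 8.89 − 1.702 = 7.188 mg/L.

t_c ≈ 1.31 d; minimum DO ≈ 7.19 mg/L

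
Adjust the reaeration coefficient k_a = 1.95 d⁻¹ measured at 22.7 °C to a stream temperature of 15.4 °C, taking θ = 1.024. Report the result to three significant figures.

k_a ≈ 1.64 d⁻¹

k_a(T₂) = k_a(T₁) · θ^(T₂−T₁) = 1.95 × 1.024^(15.4−22.7)
= 1.95 × 1.024^-7.30 = 1.95 × 0.8410 = 1.640 d⁻¹.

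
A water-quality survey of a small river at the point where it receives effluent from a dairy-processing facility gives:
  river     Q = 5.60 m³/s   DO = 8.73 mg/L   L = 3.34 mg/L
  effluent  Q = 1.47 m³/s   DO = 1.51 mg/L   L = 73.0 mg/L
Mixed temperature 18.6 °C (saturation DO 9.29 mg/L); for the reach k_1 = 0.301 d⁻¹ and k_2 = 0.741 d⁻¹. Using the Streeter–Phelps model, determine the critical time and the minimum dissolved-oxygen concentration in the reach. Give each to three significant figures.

Mixed DO = (5.60×8.73 + 1.47×1.51)/(5.60+1.47) = 51.11/7.070 = 7.229 mg/L.
Mixed L₀ = (5.60×3.34 + 1.47×73.0)/(7.070) = 126.0/7.070 = 17.82 mg/L.
Initial deficit D₀ = C_s − DO₀ = 9.29 − 7.229 = 2.061 mg/L.
t_c = (1/0.4400) ln[(0.741/0.301)(1 − 2.061×0.4400/(0.301×17.82))] = 2.273 × ln(2.046) = 1.627 d.
D_c = (0.301/0.741) × 17.82 × e^(−0.301×1.627) = 0.4062 × 17.82 × 0.6129 = 4.437 mg/L.
Minimum DO = 9.29 − 4.437 = 4.853 mg/L.

t_c ≈ 1.63 d; minimum DO ≈ 4.85 mg/L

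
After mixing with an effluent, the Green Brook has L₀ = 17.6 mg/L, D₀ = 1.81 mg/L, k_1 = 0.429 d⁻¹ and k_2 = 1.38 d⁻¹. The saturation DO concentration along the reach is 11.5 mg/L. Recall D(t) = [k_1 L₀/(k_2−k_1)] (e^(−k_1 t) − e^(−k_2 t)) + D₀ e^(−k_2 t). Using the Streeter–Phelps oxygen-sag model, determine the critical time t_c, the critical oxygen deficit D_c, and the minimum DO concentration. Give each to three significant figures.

With k_2/k_1 = 3.217 and 1 − D₀(k_2−k_1)/(k_1 L₀) = 0.7720,
t_c = ln(3.217 × 0.7720) / (1.38 − 0.429) = ln(2.483) / 0.9510 = 0.9096/0.9510 = 0.9565 d.
L(t_c) = L₀ e^(−k_1 t_c) = 17.6 × 0.6634 = 11.68 mg/L, and at the critical point k_2 D_c = k_1 L, so D_c = (0.429/1.38) × 11.68 = 3.630 mg/L.
Minimum DO = C_s − D_c = 11.5 − 3.630 = 7.870 mg/L.

t_c ≈ 0.957 d; D_c ≈ 3.63 mg/L; min DO ≈ 7.87 mg/L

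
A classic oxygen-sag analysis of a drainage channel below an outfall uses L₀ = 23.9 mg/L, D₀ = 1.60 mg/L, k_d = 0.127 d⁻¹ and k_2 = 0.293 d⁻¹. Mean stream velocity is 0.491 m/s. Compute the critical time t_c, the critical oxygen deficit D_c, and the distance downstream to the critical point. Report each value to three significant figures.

t_c ≈ 4.48 d; D_c ≈ 5.86 mg/L; x_c ≈ 190 km

t_c = [1/(k_2−k_d)] ln[(k_2/k_d)(1 − D₀(k_2−k_d)/(k_d L₀))]
= [1/(0.293−0.127)] ln[(0.293/0.127)(1 − 1.60×0.1660/(0.127×23.9))]
= (1/0.1660) ln[2.307 × 0.9125] = 6.024 × ln(2.105) = 6.024 × 0.7444 = 4.484 d.
L(t_c) = L₀ e^(−k_d t_c) = 23.9 × 0.5658 = 13.52 mg/L, and at the critical point k_2 D_c = k_d L, so D_c = (0.127/0.293) × 13.52 = 5.861 mg/L.
x_c = v t_c = 0.491 m/s × 4.484 d × 86400 s/d = 190200 m ≈ 190 km.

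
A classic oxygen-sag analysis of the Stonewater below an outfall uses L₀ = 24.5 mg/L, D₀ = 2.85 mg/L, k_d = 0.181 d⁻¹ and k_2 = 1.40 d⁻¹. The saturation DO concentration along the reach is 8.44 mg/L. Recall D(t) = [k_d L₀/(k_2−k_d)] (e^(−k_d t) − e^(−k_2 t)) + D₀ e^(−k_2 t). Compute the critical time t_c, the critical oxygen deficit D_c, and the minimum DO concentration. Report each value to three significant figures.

t_c ≈ 0.423 d; D_c ≈ 2.93 mg/L; min DO ≈ 5.51 mg/L

At the critical point dD/dt = 0, so k_d L₀ e^(−k_d t) = k_2 D. Substituting D(t) from the Streeter–Phelps equation and solving for t gives
t_c = ln[(k_2/k_d)(1 − D₀(k_2−k_d)/(k_d L₀))] / (k_2−k_d).
Here k_2−k_d = 1.219 d⁻¹ and 1 − D₀(k_2−k_d)/(k_d L₀) = 1 − 2.85×1.219/(0.181×24.5) = 0.2166, so
t_c = ln(7.735 × 0.2166) / 1.219 = 0.5159 / 1.219 = 0.4232 d.
D_c = (k_d/k_2) L₀ e^(−k_d t_c) = (0.181/1.40) × 24.5 × e^(−0.181×0.4232) = 0.1293 × 24.5 × 0.9263 = 2.934 mg/L.
Minimum DO = C_s − D_c = 8.44 − 2.934 = 5.506 mg/L.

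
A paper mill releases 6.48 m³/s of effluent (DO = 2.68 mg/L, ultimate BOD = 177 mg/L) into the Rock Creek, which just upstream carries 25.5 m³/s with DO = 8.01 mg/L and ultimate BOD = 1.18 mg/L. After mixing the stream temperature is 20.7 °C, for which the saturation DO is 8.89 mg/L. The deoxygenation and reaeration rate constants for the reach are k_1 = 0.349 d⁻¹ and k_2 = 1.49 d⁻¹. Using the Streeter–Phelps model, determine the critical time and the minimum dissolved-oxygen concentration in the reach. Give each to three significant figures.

t_c ≈ 1.10 d; minimum DO ≈ 3.03 mg/L

Mixed DO = (25.5×8.01 + 6.48×2.68)/(25.5+6.48) = 221.6/31.98 = 6.930 mg/L.
Mixed L₀ = (25.5×1.18 + 6.48×177)/(31.98) = 1177/31.98 = 36.81 mg/L.
Initial deficit D₀ = C_s − DO₀ = 8.89 − 6.930 = 1.960 mg/L.
t_c = (1/1.141) ln[(1.49/0.349)(1 − 1.960×1.141/(0.349×36.81))] = 0.8764 × ln(3.526) = 1.104 d.
D_c = (0.349/1.49) × 36.81 × e^(−0.349×1.104) = 0.2342 × 36.81 × 0.6801 = 5.863 mg/L.
Minimum DO = 8.89 − 5.863 = 3.027 mg/L.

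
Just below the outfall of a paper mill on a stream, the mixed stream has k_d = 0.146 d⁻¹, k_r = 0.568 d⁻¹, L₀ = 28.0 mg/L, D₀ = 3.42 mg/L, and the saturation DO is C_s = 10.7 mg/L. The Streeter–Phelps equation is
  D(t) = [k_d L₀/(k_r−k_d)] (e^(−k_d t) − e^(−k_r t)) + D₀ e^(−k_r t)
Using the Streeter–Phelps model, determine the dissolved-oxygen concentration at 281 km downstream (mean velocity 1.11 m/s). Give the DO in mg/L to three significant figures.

Travel time t = x/v = 281 km / (1.11 m/s) = 281000 m / 1.11 m/s = 253200 s = 2.930 d.
k_d L₀/(k_r−k_d) = 0.146×28.0/(0.568−0.146) = 4.088/0.4220 = 9.687 mg/L.
e^(−k_d t) = e^(−0.146×2.930) = 0.6520; e^(−k_r t) = e^(−0.568×2.930) = 0.1893.
D = 9.687 × (0.6520 − 0.1893) + 3.42 × 0.1893 = 4.481 + 0.6475 = 5.129 mg/L.
DO = C_s − D = 10.7 − 5.129 = 5.571 mg/L.

DO ≈ 5.57 mg/L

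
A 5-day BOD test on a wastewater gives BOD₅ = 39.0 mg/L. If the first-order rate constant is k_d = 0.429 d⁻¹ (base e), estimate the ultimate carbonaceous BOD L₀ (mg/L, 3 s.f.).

L₀ ≈ 44.2 mg/L

BOD₅ = L₀(1 − e^(−5k_d)) ⇒ L₀ = BOD₅ / (1 − e^(−5×0.429))
= 39.0 / (1 − 0.1171) = 39.0 / 0.8829 = 44.17 mg/L.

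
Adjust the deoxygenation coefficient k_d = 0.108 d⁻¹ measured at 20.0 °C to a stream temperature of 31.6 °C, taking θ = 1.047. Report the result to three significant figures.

k_d(T₂) = k_d(T₁) · θ^(T₂−T₁) = 0.108 × 1.047^(31.6−20.0)
= 0.108 × 1.047^11.6 = 0.108 × 1.704 = 0.1840 d⁻¹.

k_d ≈ 0.184 d⁻¹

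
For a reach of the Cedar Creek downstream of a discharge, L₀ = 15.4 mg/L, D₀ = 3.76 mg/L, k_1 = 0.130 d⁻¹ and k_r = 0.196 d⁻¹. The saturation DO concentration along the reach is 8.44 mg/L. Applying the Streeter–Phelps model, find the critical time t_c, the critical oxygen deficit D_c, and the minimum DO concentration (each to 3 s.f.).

t_c ≈ 4.22 d; D_c ≈ 5.90 mg/L; min DO ≈ 2.54 mg/L

t_c = [1/(k_r−k_1)] ln[(k_r/k_1)(1 − D₀(k_r−k_1)/(k_1 L₀))]
= [1/(0.196−0.130)] ln[(0.196/0.130)(1 − 3.76×0.06600/(0.130×15.4))]
= (1/0.06600) ln[1.508 × 0.8760] = 15.15 × ln(1.321) = 15.15 × 0.2782 = 4.216 d.
L(t_c) = L₀ e^(−k_1 t_c) = 15.4 × 0.5781 = 8.902 mg/L, and at the critical point k_r D_c = k_1 L, so D_c = (0.130/0.196) × 8.902 = 5.905 mg/L.
Minimum DO = C_s − D_c = 8.44 − 5.905 = 2.535 mg/L.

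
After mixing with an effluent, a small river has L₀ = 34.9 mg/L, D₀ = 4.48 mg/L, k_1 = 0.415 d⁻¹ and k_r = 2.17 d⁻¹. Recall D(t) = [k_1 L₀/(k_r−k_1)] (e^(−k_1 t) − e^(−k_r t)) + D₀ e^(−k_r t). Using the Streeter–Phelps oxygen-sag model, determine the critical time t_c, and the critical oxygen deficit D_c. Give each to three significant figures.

With k_r/k_1 = 5.229 and 1 − D₀(k_r−k_1)/(k_1 L₀) = 0.4571,
t_c = ln(5.229 × 0.4571) / (2.17 − 0.415) = ln(2.390) / 1.755 = 0.8715/1.755 = 0.4966 d.
D_c = (k_1/k_r) L₀ e^(−k_1 t_c) = (0.415/2.17) × 34.9 × e^(−0.415×0.4966) = 0.1912 × 34.9 × 0.8138 = 5.431 mg/L.

t_c ≈ 0.497 d; D_c ≈ 5.43 mg/L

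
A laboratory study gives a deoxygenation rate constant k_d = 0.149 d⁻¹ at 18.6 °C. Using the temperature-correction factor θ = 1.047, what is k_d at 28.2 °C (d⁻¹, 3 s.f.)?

k_d ≈ 0.232 d⁻¹

k_d(T₂) = k_d(T₁) · θ^(T₂−T₁) = 0.149 × 1.047^(28.2−18.6)
= 0.149 × 1.047^9.60 = 0.149 × 1.554 = 0.2316 d⁻¹.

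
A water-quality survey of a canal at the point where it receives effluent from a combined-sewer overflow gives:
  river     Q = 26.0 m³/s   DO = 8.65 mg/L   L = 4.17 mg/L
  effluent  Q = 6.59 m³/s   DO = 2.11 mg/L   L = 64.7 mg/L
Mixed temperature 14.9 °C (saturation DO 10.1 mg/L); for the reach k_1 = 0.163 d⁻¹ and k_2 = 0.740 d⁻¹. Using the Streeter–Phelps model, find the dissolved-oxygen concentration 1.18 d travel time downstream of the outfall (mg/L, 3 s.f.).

Mixed DO = (26.0×8.65 + 6.59×2.11)/(26.0+6.59) = 238.8/32.59 = 7.328 mg/L.
Mixed L₀ = (26.0×4.17 + 6.59×64.7)/(32.59) = 534.8/32.59 = 16.41 mg/L.
Initial deficit D₀ = C_s − DO₀ = 10.1 − 7.328 = 2.772 mg/L.
D(1.18) = [0.163×16.41/(0.740−0.163)](e^(−0.163×1.18) − e^(−0.740×1.18)) + 2.772 e^(−0.740×1.18)
= 4.636 × (0.8250 − 0.4176) + 2.772 × 0.4176 = 3.046 mg/L.
DO = 10.1 − 3.046 = 7.054 mg/L.

DO ≈ 7.05 mg/L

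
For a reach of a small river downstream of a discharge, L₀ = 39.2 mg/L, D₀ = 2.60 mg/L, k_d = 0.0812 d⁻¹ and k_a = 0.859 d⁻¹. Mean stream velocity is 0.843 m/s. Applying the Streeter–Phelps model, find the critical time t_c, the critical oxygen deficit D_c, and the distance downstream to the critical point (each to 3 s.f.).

With k_a/k_d = 10.58 and 1 − D₀(k_a−k_d)/(k_d L₀) = 0.3647,
t_c = ln(10.58 × 0.3647) / (0.859 − 0.0812) = ln(3.858) / 0.7778 = 1.350/0.7778 = 1.736 d.
L(t_c) = L₀ e^(−k_d t_c) = 39.2 × 0.8685 = 34.05 mg/L, and at the critical point k_a D_c = k_d L, so D_c = (0.0812/0.859) × 34.05 = 3.218 mg/L.
x_c = v t_c = 0.843 m/s × 1.736 d × 86400 s/d = 126400 m ≈ 126 km.

t_c ≈ 1.74 d; D_c ≈ 3.22 mg/L; x_c ≈ 126 km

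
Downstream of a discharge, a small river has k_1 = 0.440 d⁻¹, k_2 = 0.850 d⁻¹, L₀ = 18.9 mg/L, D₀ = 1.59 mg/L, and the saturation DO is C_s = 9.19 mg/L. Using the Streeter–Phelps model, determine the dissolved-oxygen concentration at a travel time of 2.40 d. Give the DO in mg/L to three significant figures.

DO ≈ 4.57 mg/L

k_1 L₀/(k_2−k_1) = 0.440×18.9/(0.850−0.440) = 8.316/0.4100 = 20.28 mg/L.
e^(−k_1 t) = e^(−0.440×2.400) = 0.3478; e^(−k_2 t) = e^(−0.850×2.400) = 0.1300.
D = 20.28 × (0.3478 − 0.1300) + 1.59 × 0.1300 = 4.418 + 0.2067 = 4.625 mg/L.
DO = C_s − D = 9.19 − 4.625 = 4.565 mg/L.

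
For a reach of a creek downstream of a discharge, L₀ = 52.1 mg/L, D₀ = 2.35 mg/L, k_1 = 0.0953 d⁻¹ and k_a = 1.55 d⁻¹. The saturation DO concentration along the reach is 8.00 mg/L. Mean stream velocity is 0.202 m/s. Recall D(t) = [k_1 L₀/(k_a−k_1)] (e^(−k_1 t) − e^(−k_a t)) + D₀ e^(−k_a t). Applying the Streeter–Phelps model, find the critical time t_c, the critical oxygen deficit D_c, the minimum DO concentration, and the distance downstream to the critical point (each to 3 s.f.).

t_c ≈ 1.12 d; D_c ≈ 2.88 mg/L; min DO ≈ 5.12 mg/L; x_c ≈ 19.5 km

t_c = [1/(k_a−k_1)] ln[(k_a/k_1)(1 − D₀(k_a−k_1)/(k_1 L₀))]
= [1/(1.55−0.0953)] ln[(1.55/0.0953)(1 − 2.35×1.455/(0.0953×52.1))]
= (1/1.455) ln[16.26 × 0.3115] = 0.6874 × ln(5.066) = 0.6874 × 1.623 = 1.115 d.
L(t_c) = L₀ e^(−k_1 t_c) = 52.1 × 0.8992 = 46.85 mg/L, and at the critical point k_a D_c = k_1 L, so D_c = (0.0953/1.55) × 46.85 = 2.880 mg/L.
Minimum DO = C_s − D_c = 8.00 − 2.880 = 5.120 mg/L.
x_c = v t_c = 0.202 m/s × 1.115 d × 86400 s/d = 19470 m ≈ 19.5 km.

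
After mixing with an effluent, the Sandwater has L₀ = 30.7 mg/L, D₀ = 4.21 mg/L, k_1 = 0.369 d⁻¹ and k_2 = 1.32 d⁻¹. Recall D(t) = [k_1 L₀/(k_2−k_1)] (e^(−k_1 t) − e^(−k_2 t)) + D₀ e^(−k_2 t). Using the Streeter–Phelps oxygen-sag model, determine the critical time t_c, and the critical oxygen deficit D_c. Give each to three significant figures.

t_c ≈ 0.882 d; D_c ≈ 6.20 mg/L

At the critical point dD/dt = 0, so k_1 L₀ e^(−k_1 t) = k_2 D. Substituting D(t) from the Streeter–Phelps equation and solving for t gives
t_c = ln[(k_2/k_1)(1 − D₀(k_2−k_1)/(k_1 L₀))] / (k_2−k_1).
Here k_2−k_1 = 0.9510 d⁻¹ and 1 − D₀(k_2−k_1)/(k_1 L₀) = 1 − 4.21×0.9510/(0.369×30.7) = 0.6466, so
t_c = ln(3.577 × 0.6466) / 0.9510 = 0.8385 / 0.9510 = 0.8817 d.
D_c = (k_1/k_2) L₀ e^(−k_1 t_c) = (0.369/1.32) × 30.7 × e^(−0.369×0.8817) = 0.2795 × 30.7 × 0.7223 = 6.199 mg/L.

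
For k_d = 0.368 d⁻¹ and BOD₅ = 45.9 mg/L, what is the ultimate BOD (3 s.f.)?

L₀ ≈ 54.6 mg/L

BOD₅ = L₀(1 − e^(−5k_d)) ⇒ L₀ = BOD₅ / (1 − e^(−5×0.368))
= 45.9 / (1 − 0.1588) = 45.9 / 0.8412 = 54.57 mg/L.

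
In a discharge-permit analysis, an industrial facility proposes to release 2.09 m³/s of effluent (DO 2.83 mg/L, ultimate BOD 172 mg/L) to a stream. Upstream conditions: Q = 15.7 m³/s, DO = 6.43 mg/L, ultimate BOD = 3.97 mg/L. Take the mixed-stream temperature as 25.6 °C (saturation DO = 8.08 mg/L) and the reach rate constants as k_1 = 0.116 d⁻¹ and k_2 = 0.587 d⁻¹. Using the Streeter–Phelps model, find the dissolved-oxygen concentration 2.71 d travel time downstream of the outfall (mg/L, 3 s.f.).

DO ≈ 4.58 mg/L

Mixed DO = (15.7×6.43 + 2.09×2.83)/(15.7+2.09) = 106.9/17.79 = 6.007 mg/L.
Mixed L₀ = (15.7×3.97 + 2.09×172)/(17.79) = 421.8/17.79 = 23.71 mg/L.
Initial deficit D₀ = C_s − DO₀ = 8.08 − 6.007 = 2.073 mg/L.
D(2.71) = [0.116×23.71/(0.587−0.116)](e^(−0.116×2.71) − e^(−0.587×2.71)) + 2.073 e^(−0.587×2.71)
= 5.840 × (0.7303 − 0.2038) + 2.073 × 0.2038 = 3.497 mg/L.
DO = 8.08 − 3.497 = 4.583 mg/L.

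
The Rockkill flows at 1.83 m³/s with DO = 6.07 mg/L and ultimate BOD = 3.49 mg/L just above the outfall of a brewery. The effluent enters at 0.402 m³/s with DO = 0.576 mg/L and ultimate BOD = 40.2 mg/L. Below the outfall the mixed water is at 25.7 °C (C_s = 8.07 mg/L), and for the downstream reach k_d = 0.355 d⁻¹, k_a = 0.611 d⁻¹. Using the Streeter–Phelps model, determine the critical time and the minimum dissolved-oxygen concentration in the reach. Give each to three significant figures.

Mixed DO = (1.83×6.07 + 0.402×0.576)/(1.83+0.402) = 11.34/2.232 = 5.080 mg/L.
Mixed L₀ = (1.83×3.49 + 0.402×40.2)/(2.232) = 22.55/2.232 = 10.10 mg/L.
Initial deficit D₀ = C_s − DO₀ = 8.07 − 5.080 = 2.990 mg/L.
t_c = (1/0.2560) ln[(0.611/0.355)(1 − 2.990×0.2560/(0.355×10.10))] = 3.906 × ln(1.354) = 1.183 d.
D_c = (0.355/0.611) × 10.10 × e^(−0.355×1.183) = 0.5810 × 10.10 × 0.6570 = 3.856 mg/L.
Minimum DO = 8.07 − 3.856 = 4.214 mg/L.

t_c ≈ 1.18 d; minimum DO ≈ 4.21 mg/L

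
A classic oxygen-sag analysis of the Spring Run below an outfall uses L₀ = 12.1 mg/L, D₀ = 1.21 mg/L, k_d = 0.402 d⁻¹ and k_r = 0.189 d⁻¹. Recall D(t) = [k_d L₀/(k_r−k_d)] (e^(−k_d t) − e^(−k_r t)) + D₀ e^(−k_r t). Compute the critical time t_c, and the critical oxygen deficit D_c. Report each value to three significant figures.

t_c = [1/(k_r−k_d)] ln[(k_r/k_d)(1 − D₀(k_r−k_d)/(k_d L₀))]
= [1/(0.189−0.402)] ln[(0.189/0.402)(1 − 1.21×-0.2130/(0.402×12.1))]
= (1/-0.2130) ln[0.4701 × 1.053] = -4.695 × ln(0.4951) = -4.695 × -0.7031 = 3.301 d.
D_c = (k_d/k_r) L₀ e^(−k_d t_c) = (0.402/0.189) × 12.1 × e^(−0.402×3.301) = 2.127 × 12.1 × 0.2653 = 6.828 mg/L.

t_c ≈ 3.30 d; D_c ≈ 6.83 mg/L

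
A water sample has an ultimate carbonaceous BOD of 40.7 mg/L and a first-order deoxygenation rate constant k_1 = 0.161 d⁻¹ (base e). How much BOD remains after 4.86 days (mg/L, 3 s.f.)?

L ≈ 18.6 mg/L

L_t = L₀ e^(−k_1 t) = 40.7 × e^(−0.161×4.86) = 40.7 × 0.4573 = 18.61 mg/L.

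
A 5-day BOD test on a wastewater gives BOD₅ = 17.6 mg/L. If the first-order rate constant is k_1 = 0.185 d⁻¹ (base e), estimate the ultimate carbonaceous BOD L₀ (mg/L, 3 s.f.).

BOD₅ = L₀(1 − e^(−5k_1)) ⇒ L₀ = BOD₅ / (1 − e^(−5×0.185))
= 17.6 / (1 − 0.3965) = 17.6 / 0.6035 = 29.16 mg/L.

L₀ ≈ 29.2 mg/L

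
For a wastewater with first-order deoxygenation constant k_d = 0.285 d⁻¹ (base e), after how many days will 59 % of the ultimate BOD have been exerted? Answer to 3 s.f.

t ≈ 3.13 d

y/L₀ = 1 − e^(−k_d t) = 0.59 ⇒ e^(−k_d t) = 0.410
t = −ln(0.410) / 0.285 = 0.8916 / 0.285 = 3.128 d.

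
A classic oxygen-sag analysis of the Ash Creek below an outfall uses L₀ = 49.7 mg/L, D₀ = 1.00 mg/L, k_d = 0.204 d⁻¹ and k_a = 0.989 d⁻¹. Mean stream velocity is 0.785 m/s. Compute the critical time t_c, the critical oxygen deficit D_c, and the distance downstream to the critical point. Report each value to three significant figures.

t_c ≈ 1.91 d; D_c ≈ 6.95 mg/L; x_c ≈ 129 km

t_c = [1/(k_a−k_d)] ln[(k_a/k_d)(1 − D₀(k_a−k_d)/(k_d L₀))]
= [1/(0.989−0.204)] ln[(0.989/0.204)(1 − 1.00×0.7850/(0.204×49.7))]
= (1/0.7850) ln[4.848 × 0.9226] = 1.274 × ln(4.473) = 1.274 × 1.498 = 1.908 d.
L(t_c) = L₀ e^(−k_d t_c) = 49.7 × 0.6775 = 33.67 mg/L, and at the critical point k_a D_c = k_d L, so D_c = (0.204/0.989) × 33.67 = 6.946 mg/L.
x_c = v t_c = 0.785 m/s × 1.908 d × 86400 s/d = 129400 m ≈ 129 km.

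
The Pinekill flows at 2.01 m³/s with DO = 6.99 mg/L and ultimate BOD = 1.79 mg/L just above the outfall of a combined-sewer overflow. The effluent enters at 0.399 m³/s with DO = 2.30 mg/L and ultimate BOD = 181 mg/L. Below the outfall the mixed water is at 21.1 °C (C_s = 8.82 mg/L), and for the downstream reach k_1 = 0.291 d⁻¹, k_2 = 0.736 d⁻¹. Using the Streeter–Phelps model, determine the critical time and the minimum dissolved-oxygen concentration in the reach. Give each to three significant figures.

Mixed DO = (2.01×6.99 + 0.399×2.30)/(2.01+0.399) = 14.97/2.409 = 6.213 mg/L.
Mixed L₀ = (2.01×1.79 + 0.399×181)/(2.409) = 75.82/2.409 = 31.47 mg/L.
Initial deficit D₀ = C_s − DO₀ = 8.82 − 6.213 = 2.607 mg/L.
t_c = (1/0.4450) ln[(0.736/0.291)(1 − 2.607×0.4450/(0.291×31.47))] = 2.247 × ln(2.209) = 1.781 d.
D_c = (0.291/0.736) × 31.47 × e^(−0.291×1.781) = 0.3954 × 31.47 × 0.5956 = 7.411 mg/L.
Minimum DO = 8.82 − 7.411 = 1.409 mg/L.

t_c ≈ 1.78 d; minimum DO ≈ 1.41 mg/L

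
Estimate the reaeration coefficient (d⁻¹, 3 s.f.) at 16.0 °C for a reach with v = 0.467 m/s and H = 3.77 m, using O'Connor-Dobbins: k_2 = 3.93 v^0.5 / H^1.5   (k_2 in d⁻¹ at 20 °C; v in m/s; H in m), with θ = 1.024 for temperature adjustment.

k_2(20) = 3.93 × 0.467^0.5 / 3.77^1.5 = 3.93 × 0.6834 / 7.320 = 0.3669 d⁻¹.
k_2(16.0) = 0.3669 × 1.024^(16.0−20) = 0.3669 × 0.9095 = 0.3337 d⁻¹.

k_2 ≈ 0.334 d⁻¹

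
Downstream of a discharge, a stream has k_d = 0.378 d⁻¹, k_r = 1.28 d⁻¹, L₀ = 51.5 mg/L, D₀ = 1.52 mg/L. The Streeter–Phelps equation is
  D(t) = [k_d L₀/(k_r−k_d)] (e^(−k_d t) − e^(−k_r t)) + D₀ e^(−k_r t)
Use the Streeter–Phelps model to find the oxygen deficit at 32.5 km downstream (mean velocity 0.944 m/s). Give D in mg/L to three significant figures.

D ≈ 6.52 mg/L

Travel time t = x/v = 32.5 km / (0.944 m/s) = 32500 m / 0.944 m/s = 34430 s = 0.3985 d.
k_d L₀/(k_r−k_d) = 0.378×51.5/(1.28−0.378) = 19.47/0.9020 = 21.58 mg/L.
e^(−k_d t) = e^(−0.378×0.3985) = 0.8602; e^(−k_r t) = e^(−1.28×0.3985) = 0.6005.
D = 21.58 × (0.8602 − 0.6005) + 1.52 × 0.6005 = 5.605 + 0.9127 = 6.518 mg/L.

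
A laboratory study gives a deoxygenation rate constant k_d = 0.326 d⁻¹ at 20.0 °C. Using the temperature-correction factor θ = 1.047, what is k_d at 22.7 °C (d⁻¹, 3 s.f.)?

k_d ≈ 0.369 d⁻¹

k_d(T₂) = k_d(T₁) · θ^(T₂−T₁) = 0.326 × 1.047^(22.7−20.0)
= 0.326 × 1.047^2.70 = 0.326 × 1.132 = 0.3690 d⁻¹.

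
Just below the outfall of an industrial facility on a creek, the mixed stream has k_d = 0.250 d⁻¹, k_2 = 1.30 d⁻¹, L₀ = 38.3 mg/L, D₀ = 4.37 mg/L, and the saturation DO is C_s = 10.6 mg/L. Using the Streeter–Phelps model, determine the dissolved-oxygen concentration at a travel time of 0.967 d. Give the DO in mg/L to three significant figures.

k_d L₀/(k_2−k_d) = 0.250×38.3/(1.30−0.250) = 9.575/1.050 = 9.119 mg/L.
e^(−k_d t) = e^(−0.250×0.9670) = 0.7853; e^(−k_2 t) = e^(−1.30×0.9670) = 0.2845.
D = 9.119 × (0.7853 − 0.2845) + 4.37 × 0.2845 = 4.567 + 1.243 = 5.810 mg/L.
DO = C_s − D = 10.6 − 5.810 = 4.790 mg/L.

DO ≈ 4.79 mg/L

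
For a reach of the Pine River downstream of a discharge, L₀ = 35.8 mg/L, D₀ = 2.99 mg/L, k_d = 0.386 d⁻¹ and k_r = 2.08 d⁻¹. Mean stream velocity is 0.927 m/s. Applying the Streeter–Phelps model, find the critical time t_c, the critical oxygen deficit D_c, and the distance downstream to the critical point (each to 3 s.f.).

t_c = [1/(k_r−k_d)] ln[(k_r/k_d)(1 − D₀(k_r−k_d)/(k_d L₀))]
= [1/(2.08−0.386)] ln[(2.08/0.386)(1 − 2.99×1.694/(0.386×35.8))]
= (1/1.694) ln[5.389 × 0.6335] = 0.5903 × ln(3.413) = 0.5903 × 1.228 = 0.7248 d.
L(t_c) = L₀ e^(−k_d t_c) = 35.8 × 0.7560 = 27.06 mg/L, and at the critical point k_r D_c = k_d L, so D_c = (0.386/2.08) × 27.06 = 5.022 mg/L.
x_c = v t_c = 0.927 m/s × 0.7248 d × 86400 s/d = 58050 m ≈ 58.0 km.

t_c ≈ 0.725 d; D_c ≈ 5.02 mg/L; x_c ≈ 58.0 km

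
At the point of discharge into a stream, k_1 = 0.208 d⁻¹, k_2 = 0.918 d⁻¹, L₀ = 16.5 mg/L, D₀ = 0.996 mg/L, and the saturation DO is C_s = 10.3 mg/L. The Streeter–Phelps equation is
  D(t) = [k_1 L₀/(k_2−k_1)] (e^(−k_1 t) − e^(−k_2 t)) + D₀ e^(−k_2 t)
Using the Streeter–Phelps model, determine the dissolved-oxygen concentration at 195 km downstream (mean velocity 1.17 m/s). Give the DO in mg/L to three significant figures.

DO ≈ 7.72 mg/L

Travel time t = x/v = 195 km / (1.17 m/s) = 195000 m / 1.17 m/s = 166700 s = 1.929 d.
k_1 L₀/(k_2−k_1) = 0.208×16.5/(0.918−0.208) = 3.432/0.7100 = 4.834 mg/L.
e^(−k_1 t) = e^(−0.208×1.929) = 0.6695; e^(−k_2 t) = e^(−0.918×1.929) = 0.1702.
D = 4.834 × (0.6695 − 0.1702) + 0.996 × 0.1702 = 2.414 + 0.1695 = 2.583 mg/L.
DO = C_s − D = 10.3 − 2.583 = 7.717 mg/L.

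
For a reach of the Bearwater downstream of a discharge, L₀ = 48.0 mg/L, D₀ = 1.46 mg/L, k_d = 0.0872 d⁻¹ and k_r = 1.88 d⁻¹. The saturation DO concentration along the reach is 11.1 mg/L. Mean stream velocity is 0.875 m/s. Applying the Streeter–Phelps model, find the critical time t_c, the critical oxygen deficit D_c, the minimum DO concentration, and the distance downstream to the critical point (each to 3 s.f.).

t_c = [1/(k_r−k_d)] ln[(k_r/k_d)(1 − D₀(k_r−k_d)/(k_d L₀))]
= [1/(1.88−0.0872)] ln[(1.88/0.0872)(1 − 1.46×1.793/(0.0872×48.0))]
= (1/1.793) ln[21.56 × 0.3746] = 0.5578 × ln(8.077) = 0.5578 × 2.089 = 1.165 d.
D_c = (k_d/k_r) L₀ e^(−k_d t_c) = (0.0872/1.88) × 48.0 × e^(−0.0872×1.165) = 0.04638 × 48.0 × 0.9034 = 2.011 mg/L.
Minimum DO = C_s − D_c = 11.1 − 2.011 = 9.089 mg/L.
x_c = v t_c = 0.875 m/s × 1.165 d × 86400 s/d = 88090 m ≈ 88.1 km.

t_c ≈ 1.17 d; D_c ≈ 2.01 mg/L; min DO ≈ 9.09 mg/L; x_c ≈ 88.1 km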